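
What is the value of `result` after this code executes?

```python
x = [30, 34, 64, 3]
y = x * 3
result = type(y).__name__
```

x is list; y is list; result = 'list'

'list'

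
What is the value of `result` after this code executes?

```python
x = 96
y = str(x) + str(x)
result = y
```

x = 96; y = '9696'; result = '9696'

'9696'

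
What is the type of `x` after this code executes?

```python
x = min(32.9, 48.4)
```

min() of floats returns float

float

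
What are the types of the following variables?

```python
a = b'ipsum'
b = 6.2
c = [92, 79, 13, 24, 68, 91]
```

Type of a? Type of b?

a is assigned a bytes literal (b'...' prefix); b is assigned a number with a decimal point, so it is a float

bytes, float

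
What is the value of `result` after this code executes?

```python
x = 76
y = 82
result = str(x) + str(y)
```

x = 76; y = 82; result = '7682'

'7682'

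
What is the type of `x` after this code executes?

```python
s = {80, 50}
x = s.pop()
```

Popping from set[int] returns int

int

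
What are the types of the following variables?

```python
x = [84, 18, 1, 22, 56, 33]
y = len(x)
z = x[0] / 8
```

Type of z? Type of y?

int / int = float; len() returns int

float, int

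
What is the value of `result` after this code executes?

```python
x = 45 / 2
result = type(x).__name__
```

x is float; result = 'float'

'float'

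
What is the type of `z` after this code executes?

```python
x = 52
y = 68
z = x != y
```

Comparison returns bool

bool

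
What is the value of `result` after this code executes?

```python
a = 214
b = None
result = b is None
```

a = 214; b = None; result = True

True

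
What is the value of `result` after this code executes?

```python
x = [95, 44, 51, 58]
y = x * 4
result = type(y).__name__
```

x is list; y is list; result = 'list'

'list'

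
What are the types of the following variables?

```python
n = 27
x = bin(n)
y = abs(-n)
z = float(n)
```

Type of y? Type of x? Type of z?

abs() of int returns int; bin() returns str; float() returns float

int, str, float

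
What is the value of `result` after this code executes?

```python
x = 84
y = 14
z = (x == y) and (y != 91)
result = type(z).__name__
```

x is int; y is int; z is bool; result = 'bool'

'bool'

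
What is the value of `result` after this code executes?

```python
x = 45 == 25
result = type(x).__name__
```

x is bool; result = 'bool'

'bool'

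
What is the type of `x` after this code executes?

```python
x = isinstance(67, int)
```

isinstance() returns bool

bool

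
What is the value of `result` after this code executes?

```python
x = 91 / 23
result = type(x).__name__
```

x is float; result = 'float'

'float'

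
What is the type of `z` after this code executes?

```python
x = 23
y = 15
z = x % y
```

int % int = int

int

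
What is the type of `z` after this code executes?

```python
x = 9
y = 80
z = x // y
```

int // int = int

int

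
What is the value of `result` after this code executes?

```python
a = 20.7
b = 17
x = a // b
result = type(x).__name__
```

a is float; b is int; x is float; result = 'float'

'float'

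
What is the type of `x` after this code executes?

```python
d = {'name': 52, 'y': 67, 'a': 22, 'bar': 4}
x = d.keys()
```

.keys() returns dict_keys view

dict_keys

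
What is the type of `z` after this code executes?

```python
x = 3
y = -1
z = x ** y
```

int ** negative = float

float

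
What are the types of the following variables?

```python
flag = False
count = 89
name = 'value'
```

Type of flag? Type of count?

flag is assigned the constant False, which has type bool; count is assigned a bare integer (no decimal point), so it is an int

bool, int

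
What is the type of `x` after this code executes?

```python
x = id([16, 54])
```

id() returns int

int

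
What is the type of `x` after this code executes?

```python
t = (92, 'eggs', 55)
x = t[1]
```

Index 1 of tuple is a str literal

str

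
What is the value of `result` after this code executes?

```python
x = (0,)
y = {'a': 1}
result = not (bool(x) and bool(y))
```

x = (0,); y = {'a': 1}; result = False

False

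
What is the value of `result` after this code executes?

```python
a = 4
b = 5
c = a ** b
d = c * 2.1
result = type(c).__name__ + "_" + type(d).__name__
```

a is int; b is int; c is int; d is float; result = 'int_float'

'int_float'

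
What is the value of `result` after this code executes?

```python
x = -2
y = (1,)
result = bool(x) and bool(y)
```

x = -2; y = (1,); result = True

True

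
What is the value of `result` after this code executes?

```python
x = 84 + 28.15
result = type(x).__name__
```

x is float; result = 'float'

'float'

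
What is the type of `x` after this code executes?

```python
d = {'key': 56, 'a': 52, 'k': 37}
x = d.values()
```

.values() returns dict_values view

dict_values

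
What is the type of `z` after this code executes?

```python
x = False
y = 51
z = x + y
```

bool + int = int (bool is subclass of int)

int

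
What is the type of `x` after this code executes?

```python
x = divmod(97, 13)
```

divmod() returns tuple of (quotient, remainder)

tuple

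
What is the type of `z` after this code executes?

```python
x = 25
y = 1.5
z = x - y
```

int - float = float

float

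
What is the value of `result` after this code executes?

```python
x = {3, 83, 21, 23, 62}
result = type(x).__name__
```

x is set; result = 'set'

'set'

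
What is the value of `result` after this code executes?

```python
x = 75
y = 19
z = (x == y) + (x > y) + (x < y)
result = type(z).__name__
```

x is int; y is int; z is int; result = 'int'

'int'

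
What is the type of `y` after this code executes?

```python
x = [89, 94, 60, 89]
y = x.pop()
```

list.pop() returns the popped element

int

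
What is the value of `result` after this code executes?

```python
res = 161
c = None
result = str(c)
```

res = 161; c = None; result = 'None'

'None'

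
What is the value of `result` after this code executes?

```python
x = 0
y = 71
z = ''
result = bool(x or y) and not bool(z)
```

x = 0; y = 71; z = ''; result = True

True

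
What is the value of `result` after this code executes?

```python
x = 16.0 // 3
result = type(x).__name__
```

x is float; result = 'float'

'float'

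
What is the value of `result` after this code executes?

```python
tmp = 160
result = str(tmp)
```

tmp = 160; result = '160'

'160'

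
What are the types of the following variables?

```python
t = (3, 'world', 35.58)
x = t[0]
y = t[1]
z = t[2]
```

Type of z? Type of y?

tuple[2] is float; tuple[1] is str

float, str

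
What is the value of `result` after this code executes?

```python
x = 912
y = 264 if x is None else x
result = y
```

x = 912; y = 912; result = 912

912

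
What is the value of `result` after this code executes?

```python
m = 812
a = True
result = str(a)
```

m = 812; a = True; result = 'True'

'True'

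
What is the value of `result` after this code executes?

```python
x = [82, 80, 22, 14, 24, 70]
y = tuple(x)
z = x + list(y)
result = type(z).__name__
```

x is list; y is tuple; z is list; result = 'list'

'list'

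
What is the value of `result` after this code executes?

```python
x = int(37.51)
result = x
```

x = 37; result = 37

37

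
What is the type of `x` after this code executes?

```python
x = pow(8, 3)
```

pow(int, int) returns int

int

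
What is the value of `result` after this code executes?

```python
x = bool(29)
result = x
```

x = True; result = True

True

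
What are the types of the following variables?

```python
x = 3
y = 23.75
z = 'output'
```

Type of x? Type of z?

x is assigned a bare integer (no decimal point), so it is an int; z is assigned a quoted string literal, so it is a str

int, str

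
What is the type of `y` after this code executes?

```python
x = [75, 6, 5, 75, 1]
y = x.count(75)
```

list.count() returns int

int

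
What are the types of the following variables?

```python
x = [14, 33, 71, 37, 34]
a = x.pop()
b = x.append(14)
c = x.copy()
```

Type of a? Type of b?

pop() returns element; append() returns None

int, NoneType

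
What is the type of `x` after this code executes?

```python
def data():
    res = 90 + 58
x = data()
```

Function without return returns None

NoneType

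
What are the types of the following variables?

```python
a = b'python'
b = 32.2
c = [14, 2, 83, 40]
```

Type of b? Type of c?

b is assigned a number with a decimal point, so it is a float; c is assigned a list literal (square brackets)

float, list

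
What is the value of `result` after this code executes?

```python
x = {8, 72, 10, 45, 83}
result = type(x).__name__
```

x is set; result = 'set'

'set'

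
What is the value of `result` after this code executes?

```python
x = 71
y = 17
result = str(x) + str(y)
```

x = 71; y = 17; result = '7117'

'7117'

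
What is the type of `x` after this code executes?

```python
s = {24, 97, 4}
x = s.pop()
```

Popping from set[int] returns int

int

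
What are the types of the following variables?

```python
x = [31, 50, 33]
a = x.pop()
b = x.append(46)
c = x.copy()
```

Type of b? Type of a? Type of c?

append() returns None; pop() returns element; copy() returns list

NoneType, int, list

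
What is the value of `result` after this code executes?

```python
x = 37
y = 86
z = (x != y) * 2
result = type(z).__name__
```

x is int; y is int; z is int; result = 'int'

'int'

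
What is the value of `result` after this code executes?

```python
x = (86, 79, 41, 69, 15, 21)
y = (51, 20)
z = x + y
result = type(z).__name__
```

x is tuple; y is tuple; z is tuple; result = 'tuple'

'tuple'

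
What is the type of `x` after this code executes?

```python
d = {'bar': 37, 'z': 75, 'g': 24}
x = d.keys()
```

.keys() returns dict_keys view

dict_keys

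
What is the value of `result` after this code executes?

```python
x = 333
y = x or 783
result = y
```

x = 333; y = 333; result = 333

333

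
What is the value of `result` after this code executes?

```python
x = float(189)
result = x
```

x = 189.0; result = 189.0

189.0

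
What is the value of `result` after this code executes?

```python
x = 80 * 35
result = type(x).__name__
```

x is int; result = 'int'

'int'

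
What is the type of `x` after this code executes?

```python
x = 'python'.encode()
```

str.encode() returns bytes

bytes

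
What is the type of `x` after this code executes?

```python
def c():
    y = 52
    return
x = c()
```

Bare return returns None

NoneType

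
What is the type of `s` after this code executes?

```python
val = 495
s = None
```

None has type NoneType

NoneType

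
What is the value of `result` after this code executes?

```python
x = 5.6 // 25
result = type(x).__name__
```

x is float; result = 'float'

'float'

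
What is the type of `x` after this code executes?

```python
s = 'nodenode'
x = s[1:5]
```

Slicing a str returns str

str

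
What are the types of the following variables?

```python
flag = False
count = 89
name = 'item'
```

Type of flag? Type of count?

flag is assigned the constant False, which has type bool; count is assigned a bare integer (no decimal point), so it is an int

bool, int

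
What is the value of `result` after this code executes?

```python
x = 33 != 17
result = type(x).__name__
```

x is bool; result = 'bool'

'bool'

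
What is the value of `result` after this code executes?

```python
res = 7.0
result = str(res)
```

res = 7.0; result = '7.0'

'7.0'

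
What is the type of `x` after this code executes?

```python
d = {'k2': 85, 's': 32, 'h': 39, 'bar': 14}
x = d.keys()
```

.keys() returns dict_keys view

dict_keys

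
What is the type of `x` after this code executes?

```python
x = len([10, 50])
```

len() always returns int

int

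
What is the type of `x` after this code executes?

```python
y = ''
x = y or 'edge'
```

'or' returns first truthy value (str)

str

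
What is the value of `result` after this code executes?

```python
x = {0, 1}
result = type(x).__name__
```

x is set; result = 'set'

'set'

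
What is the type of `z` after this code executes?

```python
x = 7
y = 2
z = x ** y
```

positive int ** positive int = int

int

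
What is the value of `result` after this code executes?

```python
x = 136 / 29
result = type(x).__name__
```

x is float; result = 'float'

'float'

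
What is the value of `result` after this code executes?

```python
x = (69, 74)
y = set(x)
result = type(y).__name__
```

x is tuple; y is set; result = 'set'

'set'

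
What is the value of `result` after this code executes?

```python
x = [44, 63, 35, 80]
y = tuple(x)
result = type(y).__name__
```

x is list; y is tuple; result = 'tuple'

'tuple'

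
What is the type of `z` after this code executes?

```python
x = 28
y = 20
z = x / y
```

int / int = float

float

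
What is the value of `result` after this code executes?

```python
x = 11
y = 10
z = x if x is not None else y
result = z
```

x = 11; y = 10; z = 11; result = 11

11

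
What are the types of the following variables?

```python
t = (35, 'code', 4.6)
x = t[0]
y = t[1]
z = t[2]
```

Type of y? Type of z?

tuple[1] is str; tuple[2] is float

str, float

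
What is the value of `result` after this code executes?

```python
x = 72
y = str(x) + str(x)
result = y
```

x = 72; y = '7272'; result = '7272'

'7272'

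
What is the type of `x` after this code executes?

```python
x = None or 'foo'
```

'or' with None returns the other truthy value (str)

str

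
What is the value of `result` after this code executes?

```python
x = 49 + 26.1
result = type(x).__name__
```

x is float; result = 'float'

'float'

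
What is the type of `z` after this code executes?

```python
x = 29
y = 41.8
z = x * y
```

int * float = float

float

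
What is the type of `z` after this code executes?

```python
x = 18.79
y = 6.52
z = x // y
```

float // float = float

float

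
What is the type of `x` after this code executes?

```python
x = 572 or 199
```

'or' returns first truthy value (int)

int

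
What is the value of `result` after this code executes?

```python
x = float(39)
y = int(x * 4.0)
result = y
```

x = 39.0; y = 156; result = 156

156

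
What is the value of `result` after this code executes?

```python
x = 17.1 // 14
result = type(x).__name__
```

x is float; result = 'float'

'float'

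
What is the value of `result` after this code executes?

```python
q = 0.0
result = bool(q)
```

q = 0.0; result = False

False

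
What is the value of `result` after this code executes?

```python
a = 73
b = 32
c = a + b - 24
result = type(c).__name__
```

a is int; b is int; c is int; result = 'int'

'int'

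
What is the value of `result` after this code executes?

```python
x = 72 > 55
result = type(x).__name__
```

x is bool; result = 'bool'

'bool'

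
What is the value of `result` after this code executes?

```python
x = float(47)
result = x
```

x = 47.0; result = 47.0

47.0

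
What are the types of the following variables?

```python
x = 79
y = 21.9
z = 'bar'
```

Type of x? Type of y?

x is assigned a bare integer (no decimal point), so it is an int; y is assigned a number with a decimal point, so it is a float

int, float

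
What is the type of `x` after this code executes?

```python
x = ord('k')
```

ord() returns int (code point)

int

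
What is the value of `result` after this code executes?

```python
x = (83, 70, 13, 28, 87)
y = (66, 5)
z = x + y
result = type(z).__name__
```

x is tuple; y is tuple; z is tuple; result = 'tuple'

'tuple'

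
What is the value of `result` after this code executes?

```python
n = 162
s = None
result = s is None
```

n = 162; s = None; result = True

True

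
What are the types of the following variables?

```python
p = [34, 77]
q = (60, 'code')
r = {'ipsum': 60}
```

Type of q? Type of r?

q is assigned a tuple (parenthesized, comma-separated values); r is assigned a dict literal ({key: value})

tuple, dict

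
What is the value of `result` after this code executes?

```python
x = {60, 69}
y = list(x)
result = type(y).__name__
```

x is set; y is list; result = 'list'

'list'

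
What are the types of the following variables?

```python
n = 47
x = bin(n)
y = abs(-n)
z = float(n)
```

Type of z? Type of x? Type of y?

float() returns float; bin() returns str; abs() of int returns int

float, str, int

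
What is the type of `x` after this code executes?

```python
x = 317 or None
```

'or' returns first truthy value

int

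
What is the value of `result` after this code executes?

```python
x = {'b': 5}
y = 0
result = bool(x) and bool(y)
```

x = {'b': 5}; y = 0; result = False

False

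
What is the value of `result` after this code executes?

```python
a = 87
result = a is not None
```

a = 87; result = True

True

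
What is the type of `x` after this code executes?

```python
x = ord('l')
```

ord() returns int (code point)

int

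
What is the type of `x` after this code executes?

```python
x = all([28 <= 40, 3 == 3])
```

all() returns bool

bool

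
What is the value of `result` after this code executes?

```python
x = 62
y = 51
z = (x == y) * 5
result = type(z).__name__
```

x is int; y is int; z is int; result = 'int'

'int'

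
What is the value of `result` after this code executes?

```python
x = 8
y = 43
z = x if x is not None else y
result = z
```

x = 8; y = 43; z = 8; result = 8

8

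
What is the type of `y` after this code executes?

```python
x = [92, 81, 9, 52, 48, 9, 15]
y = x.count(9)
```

list.count() returns int

int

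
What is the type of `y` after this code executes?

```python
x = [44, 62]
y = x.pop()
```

list.pop() returns the popped element

int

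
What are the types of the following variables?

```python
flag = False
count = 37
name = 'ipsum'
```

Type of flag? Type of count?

flag is assigned the constant False, which has type bool; count is assigned a bare integer (no decimal point), so it is an int

bool, int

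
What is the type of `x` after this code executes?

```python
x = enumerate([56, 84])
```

enumerate() returns an enumerate object

enumerate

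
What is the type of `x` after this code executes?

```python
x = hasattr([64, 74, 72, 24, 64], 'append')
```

hasattr() returns bool

bool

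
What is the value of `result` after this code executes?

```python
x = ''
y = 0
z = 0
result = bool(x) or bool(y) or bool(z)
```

x = ''; y = 0; z = 0; result = False

False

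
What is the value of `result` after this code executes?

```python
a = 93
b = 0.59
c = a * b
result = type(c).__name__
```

a is int; b is float; c is float; result = 'float'

'float'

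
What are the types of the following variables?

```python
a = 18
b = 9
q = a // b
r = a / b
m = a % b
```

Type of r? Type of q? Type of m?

/ returns float; // returns int; % of ints returns int

float, int, int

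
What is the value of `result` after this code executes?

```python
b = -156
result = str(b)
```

b = -156; result = '-156'

'-156'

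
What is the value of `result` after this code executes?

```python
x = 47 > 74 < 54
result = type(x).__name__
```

x is bool; result = 'bool'

'bool'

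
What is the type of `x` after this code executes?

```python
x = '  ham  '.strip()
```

str.strip() returns str

str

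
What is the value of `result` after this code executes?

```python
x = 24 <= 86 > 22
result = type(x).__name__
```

x is bool; result = 'bool'

'bool'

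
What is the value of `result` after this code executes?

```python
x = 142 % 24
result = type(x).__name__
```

x is int; result = 'int'

'int'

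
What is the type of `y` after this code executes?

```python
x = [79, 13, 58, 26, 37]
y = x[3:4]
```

Slicing a list returns a list

list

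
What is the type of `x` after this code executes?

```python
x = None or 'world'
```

'or' with None returns the other truthy value (str)

str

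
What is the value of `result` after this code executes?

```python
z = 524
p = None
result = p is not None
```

z = 524; p = None; result = False

False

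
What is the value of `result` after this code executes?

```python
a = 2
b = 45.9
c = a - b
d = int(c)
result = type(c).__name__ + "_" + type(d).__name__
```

a is int; b is float; c is float; d is int; result = 'float_int'

'float_int'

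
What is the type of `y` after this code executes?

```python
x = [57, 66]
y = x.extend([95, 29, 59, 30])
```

list.extend() returns None

NoneType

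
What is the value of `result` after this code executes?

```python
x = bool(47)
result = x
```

x = True; result = True

True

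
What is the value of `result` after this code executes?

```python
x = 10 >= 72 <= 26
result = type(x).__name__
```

x is bool; result = 'bool'

'bool'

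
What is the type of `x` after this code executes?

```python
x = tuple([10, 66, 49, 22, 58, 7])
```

tuple() constructor returns tuple

tuple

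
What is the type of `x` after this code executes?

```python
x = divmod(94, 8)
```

divmod() returns tuple of (quotient, remainder)

tuple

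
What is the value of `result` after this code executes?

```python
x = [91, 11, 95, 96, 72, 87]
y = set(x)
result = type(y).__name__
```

x is list; y is set; result = 'set'

'set'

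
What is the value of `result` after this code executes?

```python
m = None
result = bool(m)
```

m = None; result = False

False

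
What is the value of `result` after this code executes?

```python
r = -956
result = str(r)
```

r = -956; result = '-956'

'-956'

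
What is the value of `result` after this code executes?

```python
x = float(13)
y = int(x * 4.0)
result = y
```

x = 13.0; y = 52; result = 52

52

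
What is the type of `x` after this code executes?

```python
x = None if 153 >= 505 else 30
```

153 >= 505 is False, so the else branch is taken

int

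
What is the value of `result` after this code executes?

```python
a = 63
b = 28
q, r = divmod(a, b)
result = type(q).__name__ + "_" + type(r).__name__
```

a is int; b is int; q is int; r is int; result = 'int_int'

'int_int'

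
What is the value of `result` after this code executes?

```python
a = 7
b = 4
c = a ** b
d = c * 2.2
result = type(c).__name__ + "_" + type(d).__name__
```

a is int; b is int; c is int; d is float; result = 'int_float'

'int_float'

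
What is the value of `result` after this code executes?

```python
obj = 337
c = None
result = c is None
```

obj = 337; c = None; result = True

True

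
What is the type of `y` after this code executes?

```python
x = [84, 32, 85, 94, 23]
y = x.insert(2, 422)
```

list.insert() returns None

NoneType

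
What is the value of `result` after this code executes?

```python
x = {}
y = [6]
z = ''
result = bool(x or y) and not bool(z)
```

x = {}; y = [6]; z = ''; result = True

True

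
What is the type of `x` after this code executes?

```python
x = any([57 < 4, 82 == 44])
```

any() returns bool

bool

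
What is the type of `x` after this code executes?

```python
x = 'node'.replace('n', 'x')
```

str.replace() returns str

str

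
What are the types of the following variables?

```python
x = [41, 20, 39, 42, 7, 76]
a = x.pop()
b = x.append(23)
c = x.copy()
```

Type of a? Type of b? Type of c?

pop() returns element; append() returns None; copy() returns list

int, NoneType, list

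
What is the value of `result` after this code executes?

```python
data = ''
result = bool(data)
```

data = ''; result = False

False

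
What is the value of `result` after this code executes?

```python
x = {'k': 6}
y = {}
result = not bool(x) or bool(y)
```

x = {'k': 6}; y = {}; result = False

False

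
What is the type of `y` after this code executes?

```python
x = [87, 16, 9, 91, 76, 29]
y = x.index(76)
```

list.index() returns int

int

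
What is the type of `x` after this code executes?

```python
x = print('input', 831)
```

print() returns None

NoneType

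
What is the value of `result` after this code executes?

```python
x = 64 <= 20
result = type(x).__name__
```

x is bool; result = 'bool'

'bool'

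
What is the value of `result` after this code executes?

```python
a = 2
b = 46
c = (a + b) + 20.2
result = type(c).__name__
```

a is int; b is int; c is float; result = 'float'

'float'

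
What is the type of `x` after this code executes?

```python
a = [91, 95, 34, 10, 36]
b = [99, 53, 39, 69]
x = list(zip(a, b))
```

list(zip()) returns a list of tuples

list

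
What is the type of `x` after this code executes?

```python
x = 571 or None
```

'or' returns first truthy value

int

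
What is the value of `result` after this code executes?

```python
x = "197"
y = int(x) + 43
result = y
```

x = '197'; y = 240; result = 240

240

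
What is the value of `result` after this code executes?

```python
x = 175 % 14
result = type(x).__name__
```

x is int; result = 'int'

'int'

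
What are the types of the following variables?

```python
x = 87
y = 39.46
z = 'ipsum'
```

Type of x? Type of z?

x is assigned a bare integer (no decimal point), so it is an int; z is assigned a quoted string literal, so it is a str

int, str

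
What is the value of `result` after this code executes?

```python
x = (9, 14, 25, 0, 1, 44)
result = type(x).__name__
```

x is tuple; result = 'tuple'

'tuple'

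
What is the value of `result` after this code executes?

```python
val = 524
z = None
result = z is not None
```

val = 524; z = None; result = False

False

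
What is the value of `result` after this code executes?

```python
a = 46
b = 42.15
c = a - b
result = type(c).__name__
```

a is int; b is float; c is float; result = 'float'

'float'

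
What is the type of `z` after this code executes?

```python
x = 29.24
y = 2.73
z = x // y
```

float // float = float

float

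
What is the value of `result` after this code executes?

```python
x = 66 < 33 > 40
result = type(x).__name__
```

x is bool; result = 'bool'

'bool'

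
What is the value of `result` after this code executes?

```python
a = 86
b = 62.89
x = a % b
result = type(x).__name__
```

a is int; b is float; x is float; result = 'float'

'float'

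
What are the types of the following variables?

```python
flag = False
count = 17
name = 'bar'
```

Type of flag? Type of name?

flag is assigned the constant False, which has type bool; name is assigned a quoted string literal, so it is a str

bool, str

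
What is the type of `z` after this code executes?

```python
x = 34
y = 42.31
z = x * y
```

int * float = float

float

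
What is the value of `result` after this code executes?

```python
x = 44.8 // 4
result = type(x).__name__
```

x is float; result = 'float'

'float'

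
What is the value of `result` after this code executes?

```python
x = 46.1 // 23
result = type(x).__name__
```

x is float; result = 'float'

'float'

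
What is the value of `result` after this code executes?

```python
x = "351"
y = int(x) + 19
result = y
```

x = '351'; y = 370; result = 370

370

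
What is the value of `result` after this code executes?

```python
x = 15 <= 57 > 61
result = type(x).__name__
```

x is bool; result = 'bool'

'bool'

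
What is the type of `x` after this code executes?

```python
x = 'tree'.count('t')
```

str.count() returns int

int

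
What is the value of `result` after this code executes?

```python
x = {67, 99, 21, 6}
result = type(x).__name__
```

x is set; result = 'set'

'set'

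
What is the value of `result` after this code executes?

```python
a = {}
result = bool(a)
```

a = {}; result = False

False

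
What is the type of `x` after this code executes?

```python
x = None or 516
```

'or' with None returns the other truthy value

int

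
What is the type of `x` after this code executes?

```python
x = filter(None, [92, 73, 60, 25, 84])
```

filter() returns a filter object

filter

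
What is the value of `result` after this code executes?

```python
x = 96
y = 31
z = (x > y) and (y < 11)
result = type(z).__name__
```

x is int; y is int; z is bool; result = 'bool'

'bool'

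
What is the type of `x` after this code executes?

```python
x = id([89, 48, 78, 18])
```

id() returns int

int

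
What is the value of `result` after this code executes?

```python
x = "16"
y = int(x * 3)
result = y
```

x = '16'; y = 161616; result = 161616

161616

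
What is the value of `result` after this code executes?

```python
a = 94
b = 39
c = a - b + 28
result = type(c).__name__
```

a is int; b is int; c is int; result = 'int'

'int'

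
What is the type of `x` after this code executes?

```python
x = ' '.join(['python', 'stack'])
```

str.join() returns str

str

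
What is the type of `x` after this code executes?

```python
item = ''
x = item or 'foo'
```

'or' returns first truthy value (str)

str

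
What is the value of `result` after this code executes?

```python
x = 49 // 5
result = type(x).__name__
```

x is int; result = 'int'

'int'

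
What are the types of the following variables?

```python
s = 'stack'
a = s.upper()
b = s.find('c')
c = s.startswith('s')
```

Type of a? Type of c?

upper() returns str; startswith() returns bool

str, bool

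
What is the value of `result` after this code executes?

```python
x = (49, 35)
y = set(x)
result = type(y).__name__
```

x is tuple; y is set; result = 'set'

'set'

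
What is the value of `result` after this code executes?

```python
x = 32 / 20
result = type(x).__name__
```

x is float; result = 'float'

'float'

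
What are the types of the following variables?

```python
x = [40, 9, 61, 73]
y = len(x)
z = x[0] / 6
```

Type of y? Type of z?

len() returns int; int / int = float

int, float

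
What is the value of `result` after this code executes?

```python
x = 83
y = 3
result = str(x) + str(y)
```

x = 83; y = 3; result = '833'

'833'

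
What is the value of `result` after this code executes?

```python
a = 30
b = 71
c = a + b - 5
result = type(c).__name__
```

a is int; b is int; c is int; result = 'int'

'int'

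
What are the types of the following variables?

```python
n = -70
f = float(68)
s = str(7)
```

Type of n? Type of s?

n is assigned a bare integer (no decimal point), so it is an int; s is assigned the result of calling str(), which returns a str

int, str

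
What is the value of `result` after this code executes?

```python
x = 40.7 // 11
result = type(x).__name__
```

x is float; result = 'float'

'float'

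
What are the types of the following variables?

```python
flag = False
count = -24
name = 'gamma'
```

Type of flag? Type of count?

flag is assigned the constant False, which has type bool; count is assigned a bare integer (no decimal point), so it is an int

bool, int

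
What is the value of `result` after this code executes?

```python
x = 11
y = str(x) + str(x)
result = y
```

x = 11; y = '1111'; result = '1111'

'1111'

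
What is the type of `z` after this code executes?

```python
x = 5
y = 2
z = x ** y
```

positive int ** positive int = int

int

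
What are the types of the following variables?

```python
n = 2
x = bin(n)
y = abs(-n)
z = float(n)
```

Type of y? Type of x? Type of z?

abs() of int returns int; bin() returns str; float() returns float

int, str, float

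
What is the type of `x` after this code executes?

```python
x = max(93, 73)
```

max() of ints returns int

int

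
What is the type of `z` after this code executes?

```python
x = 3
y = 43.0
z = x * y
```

int * float = float

float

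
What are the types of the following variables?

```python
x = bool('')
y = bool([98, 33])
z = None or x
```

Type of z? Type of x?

None or bool returns the bool; bool() returns bool

bool, bool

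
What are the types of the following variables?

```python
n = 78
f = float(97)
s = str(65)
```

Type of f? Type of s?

f is assigned the result of calling float(), which returns a float; s is assigned the result of calling str(), which returns a str

float, str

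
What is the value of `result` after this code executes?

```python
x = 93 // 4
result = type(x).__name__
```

x is int; result = 'int'

'int'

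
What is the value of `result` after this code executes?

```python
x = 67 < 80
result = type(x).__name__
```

x is bool; result = 'bool'

'bool'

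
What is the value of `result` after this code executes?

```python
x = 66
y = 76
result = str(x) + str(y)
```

x = 66; y = 76; result = '6676'

'6676'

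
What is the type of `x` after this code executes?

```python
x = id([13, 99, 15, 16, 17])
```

id() returns int

int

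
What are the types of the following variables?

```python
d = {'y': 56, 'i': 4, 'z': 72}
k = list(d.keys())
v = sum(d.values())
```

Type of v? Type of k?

sum of ints is int; list() converts to list

int, list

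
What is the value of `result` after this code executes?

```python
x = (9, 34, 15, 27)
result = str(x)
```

x = (9, 34, 15, 27); result = '(9, 34, 15, 27)'

'(9, 34, 15, 27)'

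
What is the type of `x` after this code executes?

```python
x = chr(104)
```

chr() returns str (single char)

str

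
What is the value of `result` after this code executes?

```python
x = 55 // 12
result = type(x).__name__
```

x is int; result = 'int'

'int'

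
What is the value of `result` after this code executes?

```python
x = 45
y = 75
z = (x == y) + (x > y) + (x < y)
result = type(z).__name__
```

x is int; y is int; z is int; result = 'int'

'int'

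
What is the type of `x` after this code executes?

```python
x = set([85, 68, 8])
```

set() constructor returns set

set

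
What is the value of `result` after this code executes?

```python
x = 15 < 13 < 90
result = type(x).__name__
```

x is bool; result = 'bool'

'bool'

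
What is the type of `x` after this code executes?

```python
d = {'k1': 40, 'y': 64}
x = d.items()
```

dict.items() returns dict_items view

dict_items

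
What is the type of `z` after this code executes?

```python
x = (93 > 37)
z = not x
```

'not' returns bool

bool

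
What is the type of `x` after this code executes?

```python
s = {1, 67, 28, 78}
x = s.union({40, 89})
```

set.union() returns a new set

set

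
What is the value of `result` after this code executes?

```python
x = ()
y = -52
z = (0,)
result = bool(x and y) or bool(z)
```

x = (); y = -52; z = (0,); result = True

True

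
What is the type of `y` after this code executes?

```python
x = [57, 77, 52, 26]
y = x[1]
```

Indexing list[int] returns int

int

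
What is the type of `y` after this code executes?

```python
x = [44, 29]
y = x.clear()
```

list.clear() returns None

NoneType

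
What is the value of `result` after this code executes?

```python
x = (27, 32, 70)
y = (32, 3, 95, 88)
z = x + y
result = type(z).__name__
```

x is tuple; y is tuple; z is tuple; result = 'tuple'

'tuple'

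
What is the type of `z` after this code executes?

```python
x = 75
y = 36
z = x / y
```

int / int = float

float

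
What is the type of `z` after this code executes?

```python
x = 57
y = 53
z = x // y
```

int // int = int

int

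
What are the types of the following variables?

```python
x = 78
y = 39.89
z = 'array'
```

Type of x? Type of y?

x is assigned a bare integer (no decimal point), so it is an int; y is assigned a number with a decimal point, so it is a float

int, float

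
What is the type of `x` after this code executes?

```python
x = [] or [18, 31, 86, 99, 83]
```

'or' returns first truthy value (list)

list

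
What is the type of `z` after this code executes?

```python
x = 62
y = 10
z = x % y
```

int % int = int

int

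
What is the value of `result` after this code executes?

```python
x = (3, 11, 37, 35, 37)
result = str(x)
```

x = (3, 11, 37, 35, 37); result = '(3, 11, 37, 35, 37)'

'(3, 11, 37, 35, 37)'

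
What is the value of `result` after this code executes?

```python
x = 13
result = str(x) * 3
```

x = 13; result = '131313'

'131313'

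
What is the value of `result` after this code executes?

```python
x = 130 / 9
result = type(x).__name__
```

x is float; result = 'float'

'float'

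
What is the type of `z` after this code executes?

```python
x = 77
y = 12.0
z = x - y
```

int - float = float

float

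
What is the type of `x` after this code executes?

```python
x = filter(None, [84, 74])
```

filter() returns a filter object

filter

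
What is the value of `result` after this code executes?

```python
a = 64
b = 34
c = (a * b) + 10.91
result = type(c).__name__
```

a is int; b is int; c is float; result = 'float'

'float'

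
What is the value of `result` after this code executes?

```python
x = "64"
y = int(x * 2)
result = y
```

x = '64'; y = 6464; result = 6464

6464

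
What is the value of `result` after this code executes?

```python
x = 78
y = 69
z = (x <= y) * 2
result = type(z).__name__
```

x is int; y is int; z is int; result = 'int'

'int'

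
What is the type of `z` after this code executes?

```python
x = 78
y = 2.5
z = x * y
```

int * float = float

float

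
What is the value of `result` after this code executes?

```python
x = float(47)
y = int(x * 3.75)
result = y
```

x = 47.0; y = 176; result = 176

176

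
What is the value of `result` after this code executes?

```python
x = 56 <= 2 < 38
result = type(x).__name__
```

x is bool; result = 'bool'

'bool'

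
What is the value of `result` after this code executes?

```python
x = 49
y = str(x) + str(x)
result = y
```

x = 49; y = '4949'; result = '4949'

'4949'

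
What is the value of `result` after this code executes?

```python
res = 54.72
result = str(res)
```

res = 54.72; result = '54.72'

'54.72'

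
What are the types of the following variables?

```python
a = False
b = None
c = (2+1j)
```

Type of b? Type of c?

b is assigned None, whose type is NoneType; c is assigned (2+1j), an int plus an imaginary literal (j suffix), which evaluates to complex

NoneType, complex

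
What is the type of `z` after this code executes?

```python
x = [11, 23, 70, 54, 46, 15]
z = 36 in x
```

'in' operator returns bool

bool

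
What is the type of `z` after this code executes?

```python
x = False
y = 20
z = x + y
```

bool + int = int (bool is subclass of int)

int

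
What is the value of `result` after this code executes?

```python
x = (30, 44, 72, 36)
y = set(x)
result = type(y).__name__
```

x is tuple; y is set; result = 'set'

'set'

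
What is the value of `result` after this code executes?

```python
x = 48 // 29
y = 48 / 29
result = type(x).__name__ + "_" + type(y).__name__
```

x is int; y is float; result = 'int_float'

'int_float'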